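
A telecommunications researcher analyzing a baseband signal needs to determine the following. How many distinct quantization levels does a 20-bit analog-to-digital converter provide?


Number of quantization levels = 2^N
= 2^20
= 1048576

1048576


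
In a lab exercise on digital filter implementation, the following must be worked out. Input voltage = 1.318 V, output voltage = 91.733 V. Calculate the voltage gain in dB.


Voltage gain in dB:
G = 20 * log10(Vout / Vin)
  = 20 * log10(91.733 / 1.318)
  = 20 * log10(69.600152)
  = 20 * 1.84261
  = 36.85 dB

36.85 dB


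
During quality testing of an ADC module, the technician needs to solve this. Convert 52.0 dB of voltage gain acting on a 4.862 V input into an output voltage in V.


Output voltage from dB gain:
V_out = V_in * 10^(gain_dB / 20)
      = 4.862 * 10^(52.0 / 20)
      = 4.862 * 398.107171
      = 1935.5971 V

1935.5971 V


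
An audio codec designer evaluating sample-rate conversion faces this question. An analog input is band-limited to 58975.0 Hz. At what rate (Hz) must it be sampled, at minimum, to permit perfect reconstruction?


The Nyquist rate is twice the maximum frequency component.
fs_min = 2 * fmax
      = 2 * 58975.0
      = 117950.0 Hz

117950.0


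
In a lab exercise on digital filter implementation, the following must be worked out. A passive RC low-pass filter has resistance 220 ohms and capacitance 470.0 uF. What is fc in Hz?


Cutoff frequency of a first-order RC filter:
fc = 1 / (2 * pi * R * C)
C = 470.0 uF = 0.00047 F
fc = 1 / (2 * pi * 220 * 0.00047)
   = 1 / 0.64968136076237
   = 1.539216 Hz

1.539216 Hz


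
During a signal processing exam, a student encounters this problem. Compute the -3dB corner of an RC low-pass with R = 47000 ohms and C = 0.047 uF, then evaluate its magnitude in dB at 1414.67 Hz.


Step 1 — cutoff frequency:
fc = 1 / (2*pi*R*C)
C = 0.047 uF = 4.7e-08 F
fc = 1 / (2*pi*47000*4.7e-08)
   = 72.0484 Hz

Step 2 — magnitude at f = 1414.67 Hz:
|H(f)| = 1 / sqrt(1 + (f/fc)^2)
f/fc = 1414.67 / 72.0484 = 19.634995
|H| = 1 / sqrt(1 + 385.533029) = 0.0508636
|H|_dB = 20*log10(0.0508636) = -25.87 dB

fc = 72.0484 Hz; |H(1414.67 Hz)| = -25.87 dB


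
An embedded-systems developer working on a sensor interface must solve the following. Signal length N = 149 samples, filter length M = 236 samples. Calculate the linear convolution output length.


Linear convolution output length:
L = N + M - 1
  = 149 + 236 - 1
  = 384 samples

384


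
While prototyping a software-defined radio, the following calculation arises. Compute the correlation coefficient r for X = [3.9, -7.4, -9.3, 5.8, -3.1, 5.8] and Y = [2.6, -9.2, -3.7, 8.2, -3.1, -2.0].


Pearson correlation coefficient (population):
r = cov(X,Y) / (std(X) * std(Y))
Mean X = -0.7167, Mean Y = -1.2
Cov(X,Y) = 25.506667
Std(X) = 6.195002, Std(Y) = 5.435991
r = 0.7574

0.7574


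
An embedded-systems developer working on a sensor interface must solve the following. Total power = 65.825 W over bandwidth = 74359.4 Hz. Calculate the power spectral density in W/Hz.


Power spectral density:
PSD = P / BW
    = 65.825 / 74359.4
    = 0.00088523 W/Hz

0.00088523 W/Hz


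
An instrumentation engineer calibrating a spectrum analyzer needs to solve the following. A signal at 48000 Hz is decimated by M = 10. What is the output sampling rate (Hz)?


Decimation reduces the sample rate:
fs_out = fs_in / M
       = 48000 / 10
       = 4800.0 Hz

4800.0 Hz


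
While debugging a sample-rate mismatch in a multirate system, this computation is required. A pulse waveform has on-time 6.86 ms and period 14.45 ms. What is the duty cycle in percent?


Duty cycle as a percentage:
DC = (t_on / T) * 100
   = (6.86 / 14.45) * 100
   = 0.47474 * 100
   = 47.47 %

47.47 %


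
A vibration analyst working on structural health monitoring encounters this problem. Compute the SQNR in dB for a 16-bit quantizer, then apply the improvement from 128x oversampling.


Step 1 — baseline SQNR at Nyquist:
SQNR_base = 6.02*N + 1.76
          = 6.02*16 + 1.76
          = 98.08 dB

Step 2 — oversampling processing gain:
G = 10*log10(OSR) = 10*log10(128) = 21.07 dB

Step 3 — total:
SQNR_total = 98.08 + 21.07 = 119.15 dB

Base SQNR = 98.08 dB; oversampled SQNR = 119.15 dB


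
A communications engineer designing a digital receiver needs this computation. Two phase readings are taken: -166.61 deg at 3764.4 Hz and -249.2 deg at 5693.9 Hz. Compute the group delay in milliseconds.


Group delay from phase difference:
tau = -d(phi)/d(omega)
d(phi) = -82.59 deg = -1.441467 rad
d(omega) = 2*pi*(5693.9 - 3764.4) = 12123.4061 rad/s
tau = -(-1.441467) / 12123.4061
    = 0.1189 ms

0.1189 ms


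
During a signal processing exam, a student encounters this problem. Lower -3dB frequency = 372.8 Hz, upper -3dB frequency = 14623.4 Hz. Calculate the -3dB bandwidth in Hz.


Bandwidth is the difference of -3dB frequencies:
BW = f_high - f_low
   = 14623.4 - 372.8
   = 14250.6 Hz

14250.6 Hz


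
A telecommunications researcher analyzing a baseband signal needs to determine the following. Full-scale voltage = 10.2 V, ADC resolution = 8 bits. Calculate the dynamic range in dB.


Dynamic range from full-scale to LSB:
V_min = V_max / 2^bits = 10.2 / 2^8
DR = 20 * log10(V_max / V_min)
   = 20 * log10(2^8)
   = 20 * 8 * log10(2)
   = 48.16 dB

48.16 dB


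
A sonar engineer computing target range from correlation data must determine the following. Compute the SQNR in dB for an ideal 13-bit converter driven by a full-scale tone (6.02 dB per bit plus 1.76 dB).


Theoretical SNR for a full-scale sinusoid:
SNR = 6.02 * N + 1.76
    = 6.02 * 13 + 1.76
    = 78.26 + 1.76
    = 80.02 dB

80.02 dB


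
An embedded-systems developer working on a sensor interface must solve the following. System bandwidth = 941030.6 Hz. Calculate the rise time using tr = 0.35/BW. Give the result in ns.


Rise time from bandwidth relationship:
tr = 0.35 / BW
   = 0.35 / 941030.6
   = 3.719326449e-07 s
   = 371.9326 ns

371.9326 ns


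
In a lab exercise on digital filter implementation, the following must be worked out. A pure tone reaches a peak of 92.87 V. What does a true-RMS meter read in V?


RMS voltage for a sinusoidal waveform:
V_rms = V_peak / sqrt(2)
      = 92.87 / 1.414214
      = 65.669 V

65.669 V


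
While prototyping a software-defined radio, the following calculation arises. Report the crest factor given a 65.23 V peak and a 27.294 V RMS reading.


Crest factor is the ratio of peak to RMS:
CF = V_peak / V_rms
   = 65.23 / 27.294
   = 2.3899

2.3899


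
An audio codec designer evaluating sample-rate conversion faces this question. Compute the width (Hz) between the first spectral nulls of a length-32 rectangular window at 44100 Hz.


Main lobe width for a rectangular window:
Width = 2 * fs / N
      = 2 * 44100 / 32
      = 88200 / 32
      = 2756.25 Hz

2756.25 Hz


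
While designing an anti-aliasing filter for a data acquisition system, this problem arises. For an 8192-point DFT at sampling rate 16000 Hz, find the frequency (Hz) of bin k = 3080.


Frequency of DFT bin k:
f_k = k * fs / N
    = 3080 * 16000 / 8192
    = 49280000 / 8192
    = 6015.625 Hz

6015.625 Hz


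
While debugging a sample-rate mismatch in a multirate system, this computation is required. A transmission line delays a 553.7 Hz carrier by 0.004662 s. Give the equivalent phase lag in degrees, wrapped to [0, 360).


Phase shift from frequency and time delay:
phi = 360 * f * t_delay
    = 360 * 553.7 * 0.004662
    = 929.29 degrees
    mod 360 = 209.29 degrees

209.29 degrees


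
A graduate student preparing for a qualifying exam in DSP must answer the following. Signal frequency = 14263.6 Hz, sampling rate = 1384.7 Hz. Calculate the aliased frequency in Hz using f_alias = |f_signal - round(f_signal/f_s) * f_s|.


Compute the nearest integer multiple of fs to the signal:
n = round(14263.6 / 1384.7) = 10
f_alias = |14263.6 - 10 * 1384.7|
        = |14263.6 - 13847.0|
        = 416.6 Hz

416.6


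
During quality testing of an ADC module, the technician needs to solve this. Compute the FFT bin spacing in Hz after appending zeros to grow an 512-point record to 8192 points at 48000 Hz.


Frequency resolution after zero-padding:
N_padded = 512 * 16 = 8192
df = fs / N_padded
   = 48000 / 8192
   = 5.8594 Hz

5.8594 Hz


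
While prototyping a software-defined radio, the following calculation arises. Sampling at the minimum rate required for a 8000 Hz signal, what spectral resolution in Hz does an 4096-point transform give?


Step 1 — Nyquist sampling rate:
fs = 2 * fmax = 2 * 8000 = 16000 Hz

Step 2 — DFT bin spacing:
df = fs / N = 16000 / 4096 = 3.9062 Hz

3.9062 Hz


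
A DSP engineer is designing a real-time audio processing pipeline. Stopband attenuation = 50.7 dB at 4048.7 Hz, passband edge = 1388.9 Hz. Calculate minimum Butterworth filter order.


Butterworth filter order formula:
n = log10(10^(A/10) - 1) / (2 * log10(f_stop/f_pass))
10^(50.7/10) - 1 = 117488.7555
f_stop/f_pass = 4048.7 / 1388.9 = 2.915
n = 5.4558 -> ceil = 6

6


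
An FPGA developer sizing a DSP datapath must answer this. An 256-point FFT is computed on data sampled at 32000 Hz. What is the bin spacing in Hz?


DFT frequency resolution:
df = fs / N
   = 32000 / 256
   = 125.0 Hz

125.0 Hz


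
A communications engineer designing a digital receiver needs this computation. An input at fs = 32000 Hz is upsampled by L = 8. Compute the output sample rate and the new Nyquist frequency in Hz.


Step 1 — output sample rate after interpolation by L:
fs_out = L * fs_in = 8 * 32000 = 256000 Hz

Step 2 — Nyquist frequency of the output stream:
f_Nyq = fs_out / 2 = 256000 / 2 = 128000.0 Hz

fs_out = 256000 Hz; f_Nyquist = 128000.0 Hz


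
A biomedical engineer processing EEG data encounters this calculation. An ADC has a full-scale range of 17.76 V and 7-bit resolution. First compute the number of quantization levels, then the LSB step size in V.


Step 1 — number of quantization levels:
L = 2^N = 2^7 = 128

Step 2 — LSB step size:
delta = Vfs / L
      = 17.76 / 128
      = 0.13875 V

Levels = 128; step size = 0.13875 V


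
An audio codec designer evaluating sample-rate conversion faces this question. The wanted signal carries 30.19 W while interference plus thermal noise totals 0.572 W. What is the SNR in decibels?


SNR in decibels:
SNR = 10 * log10(Ps / Pn)
    = 10 * log10(30.19 / 0.572)
    = 10 * log10(52.7797)
    = 10 * 1.7225
    = 17.22 dB

17.22 dB


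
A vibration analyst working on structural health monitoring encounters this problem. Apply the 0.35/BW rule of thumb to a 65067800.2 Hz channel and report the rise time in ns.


Rise time from bandwidth relationship:
tr = 0.35 / BW
   = 0.35 / 65067800.2
   = 5.379004652e-09 s
   = 5.379 ns

5.379 ns


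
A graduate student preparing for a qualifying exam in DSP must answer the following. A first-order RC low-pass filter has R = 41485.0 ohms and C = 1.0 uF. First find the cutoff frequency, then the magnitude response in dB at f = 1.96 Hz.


Step 1 — cutoff frequency:
fc = 1 / (2*pi*R*C)
C = 1.0 uF = 1e-06 F
fc = 1 / (2*pi*41485.0*1e-06)
   = 3.83645 Hz

Step 2 — magnitude at f = 1.96 Hz:
|H(f)| = 1 / sqrt(1 + (f/fc)^2)
f/fc = 1.96 / 3.83645 = 0.510889
|H| = 1 / sqrt(1 + 0.261008) = 0.8905147
|H|_dB = 20*log10(0.8905147) = -1.01 dB

fc = 3.83645 Hz; |H(1.96 Hz)| = -1.01 dB


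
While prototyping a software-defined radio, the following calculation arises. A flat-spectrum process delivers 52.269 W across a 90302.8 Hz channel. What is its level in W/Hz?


Power spectral density:
PSD = P / BW
    = 52.269 / 90302.8
    = 0.00057882 W/Hz

0.00057882 W/Hz


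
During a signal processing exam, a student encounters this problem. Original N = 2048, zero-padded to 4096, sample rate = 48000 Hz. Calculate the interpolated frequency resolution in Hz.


Frequency resolution after zero-padding:
N_padded = 2048 * 2 = 4096
df = fs / N_padded
   = 48000 / 4096
   = 11.7188 Hz

11.7188 Hz


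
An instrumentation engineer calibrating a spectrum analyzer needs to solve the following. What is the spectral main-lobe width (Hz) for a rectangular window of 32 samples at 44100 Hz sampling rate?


Main lobe width for a rectangular window:
Width = 2 * fs / N
      = 2 * 44100 / 32
      = 88200 / 32
      = 2756.25 Hz

2756.25 Hz


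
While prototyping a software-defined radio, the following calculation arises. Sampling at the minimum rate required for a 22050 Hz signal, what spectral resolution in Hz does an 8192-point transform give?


Step 1 — Nyquist sampling rate:
fs = 2 * fmax = 2 * 22050 = 44100 Hz

Step 2 — DFT bin spacing:
df = fs / N = 44100 / 8192 = 5.3833 Hz

5.3833 Hz


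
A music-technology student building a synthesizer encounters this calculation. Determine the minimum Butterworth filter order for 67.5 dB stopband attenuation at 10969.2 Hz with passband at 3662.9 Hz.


Butterworth filter order formula:
n = log10(10^(A/10) - 1) / (2 * log10(f_stop/f_pass))
10^(67.5/10) - 1 = 5623412.2519
f_stop/f_pass = 10969.2 / 3662.9 = 2.9947
n = 7.0851 -> ceil = 8

8


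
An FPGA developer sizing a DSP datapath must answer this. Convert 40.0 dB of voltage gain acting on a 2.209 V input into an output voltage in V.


Output voltage from dB gain:
V_out = V_in * 10^(gain_dB / 20)
      = 2.209 * 10^(40.0 / 20)
      = 2.209 * 100.0
      = 220.9 V

220.9 V


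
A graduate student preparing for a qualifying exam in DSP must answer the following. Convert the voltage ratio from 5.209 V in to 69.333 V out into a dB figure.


Voltage gain in dB:
G = 20 * log10(Vout / Vin)
  = 20 * log10(69.333 / 5.209)
  = 20 * log10(13.310232)
  = 20 * 1.124186
  = 22.48 dB

22.48 dB


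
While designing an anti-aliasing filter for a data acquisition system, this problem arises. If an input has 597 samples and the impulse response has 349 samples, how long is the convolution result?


Linear convolution output length:
L = N + M - 1
  = 597 + 349 - 1
  = 945 samples

945


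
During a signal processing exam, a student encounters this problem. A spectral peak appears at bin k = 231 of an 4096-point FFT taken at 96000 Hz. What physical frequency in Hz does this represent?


Frequency of DFT bin k:
f_k = k * fs / N
    = 231 * 96000 / 4096
    = 22176000 / 4096
    = 5414.062 Hz

5414.062 Hz


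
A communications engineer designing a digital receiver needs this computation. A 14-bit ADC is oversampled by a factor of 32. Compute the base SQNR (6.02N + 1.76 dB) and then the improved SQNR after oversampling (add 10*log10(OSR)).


Step 1 — baseline SQNR at Nyquist:
SQNR_base = 6.02*N + 1.76
          = 6.02*14 + 1.76
          = 86.04 dB

Step 2 — oversampling processing gain:
G = 10*log10(OSR) = 10*log10(32) = 15.05 dB

Step 3 — total:
SQNR_total = 86.04 + 15.05 = 101.09 dB

Base SQNR = 86.04 dB; oversampled SQNR = 101.09 dB


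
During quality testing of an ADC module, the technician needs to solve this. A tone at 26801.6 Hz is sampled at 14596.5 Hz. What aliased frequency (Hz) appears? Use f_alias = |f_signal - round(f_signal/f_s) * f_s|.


Compute the nearest integer multiple of fs to the signal:
n = round(26801.6 / 14596.5) = 2
f_alias = |26801.6 - 2 * 14596.5|
        = |26801.6 - 29193.0|
        = 2391.4 Hz

2391.4


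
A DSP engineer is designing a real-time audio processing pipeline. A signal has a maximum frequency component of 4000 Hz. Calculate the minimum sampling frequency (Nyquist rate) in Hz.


The Nyquist rate is twice the maximum frequency component.
fs_min = 2 * fmax
      = 2 * 4000
      = 8000 Hz

8000


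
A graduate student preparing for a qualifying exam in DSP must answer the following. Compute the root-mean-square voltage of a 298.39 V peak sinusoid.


RMS voltage for a sinusoidal waveform:
V_rms = V_peak / sqrt(2)
      = 298.39 / 1.414214
      = 210.994 V

210.994 V


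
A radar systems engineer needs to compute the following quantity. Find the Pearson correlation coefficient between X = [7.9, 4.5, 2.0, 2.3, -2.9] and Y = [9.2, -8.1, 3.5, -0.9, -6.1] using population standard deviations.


Pearson correlation coefficient (population):
r = cov(X,Y) / (std(X) * std(Y))
Mean X = 2.76, Mean Y = -0.48
Cov(X,Y) = 13.0948
Std(X) = 3.529079, Std(Y) = 6.314555
r = 0.5876

0.5876


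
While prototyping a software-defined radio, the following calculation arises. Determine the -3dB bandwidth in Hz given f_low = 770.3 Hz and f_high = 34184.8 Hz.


Bandwidth is the difference of -3dB frequencies:
BW = f_high - f_low
   = 34184.8 - 770.3
   = 33414.5 Hz

33414.5 Hz


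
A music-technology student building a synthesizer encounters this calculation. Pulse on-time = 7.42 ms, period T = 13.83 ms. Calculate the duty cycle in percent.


Duty cycle as a percentage:
DC = (t_on / T) * 100
   = (7.42 / 13.83) * 100
   = 0.536515 * 100
   = 53.65 %

53.65 %


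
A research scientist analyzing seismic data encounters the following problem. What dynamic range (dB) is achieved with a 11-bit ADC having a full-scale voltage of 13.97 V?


Dynamic range from full-scale to LSB:
V_min = V_max / 2^bits = 13.97 / 2^11
DR = 20 * log10(V_max / V_min)
   = 20 * log10(2^11)
   = 20 * 11 * log10(2)
   = 66.23 dB

66.23 dB


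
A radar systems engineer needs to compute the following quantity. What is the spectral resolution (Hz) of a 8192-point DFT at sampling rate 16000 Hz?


DFT frequency resolution:
df = fs / N
   = 16000 / 8192
   = 1.9531 Hz

1.9531 Hz


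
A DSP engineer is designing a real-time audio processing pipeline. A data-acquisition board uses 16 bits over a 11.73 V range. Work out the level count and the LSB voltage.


Step 1 — number of quantization levels:
L = 2^N = 2^16 = 65536

Step 2 — LSB step size:
delta = Vfs / L
      = 11.73 / 65536
      = 0.00017899 V

Levels = 65536; step size = 0.00017899 V


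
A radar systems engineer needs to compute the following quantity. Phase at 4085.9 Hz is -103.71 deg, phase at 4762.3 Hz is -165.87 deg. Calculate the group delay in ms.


Group delay from phase difference:
tau = -d(phi)/d(omega)
d(phi) = -62.16 deg = -1.084897 rad
d(omega) = 2*pi*(4762.3 - 4085.9) = 4249.9465 rad/s
tau = -(-1.084897) / 4249.9465
    = 0.2553 ms

0.2553 ms


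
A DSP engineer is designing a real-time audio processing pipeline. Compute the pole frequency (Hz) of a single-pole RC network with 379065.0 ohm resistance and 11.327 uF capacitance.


Cutoff frequency of a first-order RC filter:
fc = 1 / (2 * pi * R * C)
C = 11.327 uF = 1.1327e-05 F
fc = 1 / (2 * pi * 379065.0 * 1.1327e-05)
   = 1 / 26.977919576905
   = 0.037067 Hz

0.037067 Hz


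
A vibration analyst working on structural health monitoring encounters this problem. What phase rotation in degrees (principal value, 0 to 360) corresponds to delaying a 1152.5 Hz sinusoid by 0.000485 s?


Phase shift from frequency and time delay:
phi = 360 * f * t_delay
    = 360 * 1152.5 * 0.000485
    = 201.23 degrees
    mod 360 = 201.23 degrees

201.23 degrees


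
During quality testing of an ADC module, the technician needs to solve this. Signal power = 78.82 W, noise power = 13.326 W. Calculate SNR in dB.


SNR in decibels:
SNR = 10 * log10(Ps / Pn)
    = 10 * log10(78.82 / 13.326)
    = 10 * log10(5.9148)
    = 10 * 0.7719
    = 7.72 dB

7.72 dB


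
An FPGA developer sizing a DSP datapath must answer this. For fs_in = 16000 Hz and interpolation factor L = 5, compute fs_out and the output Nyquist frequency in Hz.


Step 1 — output sample rate after interpolation by L:
fs_out = L * fs_in = 5 * 16000 = 80000 Hz

Step 2 — Nyquist frequency of the output stream:
f_Nyq = fs_out / 2 = 80000 / 2 = 40000.0 Hz

fs_out = 80000 Hz; f_Nyquist = 40000.0 Hz


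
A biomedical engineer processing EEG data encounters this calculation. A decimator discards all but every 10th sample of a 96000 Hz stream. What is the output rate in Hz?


Decimation reduces the sample rate:
fs_out = fs_in / M
       = 96000 / 10
       = 9600.0 Hz

9600.0 Hz


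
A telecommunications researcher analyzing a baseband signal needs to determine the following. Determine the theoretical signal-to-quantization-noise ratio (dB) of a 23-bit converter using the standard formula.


Theoretical SNR for a full-scale sinusoid:
SNR = 6.02 * N + 1.76
    = 6.02 * 23 + 1.76
    = 138.46 + 1.76
    = 140.22 dB

140.22 dB


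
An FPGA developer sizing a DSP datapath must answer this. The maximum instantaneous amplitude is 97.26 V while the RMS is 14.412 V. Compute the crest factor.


Crest factor is the ratio of peak to RMS:
CF = V_peak / V_rms
   = 97.26 / 14.412
   = 6.7485

6.7485


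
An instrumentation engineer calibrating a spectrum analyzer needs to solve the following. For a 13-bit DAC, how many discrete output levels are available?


Number of quantization levels = 2^N
= 2^13
= 8192

8192


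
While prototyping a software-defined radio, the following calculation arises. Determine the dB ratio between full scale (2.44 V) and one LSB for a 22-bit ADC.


Dynamic range from full-scale to LSB:
V_min = V_max / 2^bits = 2.44 / 2^22
DR = 20 * log10(V_max / V_min)
   = 20 * log10(2^22)
   = 20 * 22 * log10(2)
   = 132.45 dB

132.45 dB


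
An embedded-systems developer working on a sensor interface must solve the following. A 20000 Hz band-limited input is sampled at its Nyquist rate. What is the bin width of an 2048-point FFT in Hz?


Step 1 — Nyquist sampling rate:
fs = 2 * fmax = 2 * 20000 = 40000 Hz

Step 2 — DFT bin spacing:
df = fs / N = 40000 / 2048 = 19.5312 Hz

19.5312 Hz


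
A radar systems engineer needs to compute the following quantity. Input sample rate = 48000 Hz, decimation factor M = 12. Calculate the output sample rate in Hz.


Decimation reduces the sample rate:
fs_out = fs_in / M
       = 48000 / 12
       = 4000.0 Hz

4000.0 Hz


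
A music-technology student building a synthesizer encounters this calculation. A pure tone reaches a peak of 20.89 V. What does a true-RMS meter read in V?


RMS voltage for a sinusoidal waveform:
V_rms = V_peak / sqrt(2)
      = 20.89 / 1.414214
      = 14.771 V

14.771 V


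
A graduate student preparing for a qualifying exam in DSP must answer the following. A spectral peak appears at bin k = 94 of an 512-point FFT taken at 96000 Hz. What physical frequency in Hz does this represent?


Frequency of DFT bin k:
f_k = k * fs / N
    = 94 * 96000 / 512
    = 9024000 / 512
    = 17625.0 Hz

17625.0 Hz


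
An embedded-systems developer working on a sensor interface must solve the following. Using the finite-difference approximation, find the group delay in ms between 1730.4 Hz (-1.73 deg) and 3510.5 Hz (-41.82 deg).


Group delay from phase difference:
tau = -d(phi)/d(omega)
d(phi) = -40.09 deg = -0.699702 rad
d(omega) = 2*pi*(3510.5 - 1730.4) = 11184.6982 rad/s
tau = -(-0.699702) / 11184.6982
    = 0.0626 ms

0.0626 ms


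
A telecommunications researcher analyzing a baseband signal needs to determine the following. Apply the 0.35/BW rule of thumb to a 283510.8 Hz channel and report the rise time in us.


Rise time from bandwidth relationship:
tr = 0.35 / BW
   = 0.35 / 283510.8
   = 1.234520872e-06 s
   = 1.2345 us

1.2345 us


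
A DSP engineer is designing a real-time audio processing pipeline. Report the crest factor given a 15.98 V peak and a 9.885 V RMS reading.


Crest factor is the ratio of peak to RMS:
CF = V_peak / V_rms
   = 15.98 / 9.885
   = 1.6166

1.6166


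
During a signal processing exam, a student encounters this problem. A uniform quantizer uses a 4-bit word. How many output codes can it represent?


Number of quantization levels = 2^N
= 2^4
= 16

16


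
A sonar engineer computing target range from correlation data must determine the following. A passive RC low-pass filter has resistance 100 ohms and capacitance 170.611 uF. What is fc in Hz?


Cutoff frequency of a first-order RC filter:
fc = 1 / (2 * pi * R * C)
C = 170.611 uF = 0.000170611 F
fc = 1 / (2 * pi * 100 * 0.000170611)
   = 1 / 0.10719805284432
   = 9.328528 Hz

9.328528 Hz


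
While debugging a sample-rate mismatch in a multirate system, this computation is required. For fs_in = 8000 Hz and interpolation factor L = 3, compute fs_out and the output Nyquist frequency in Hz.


Step 1 — output sample rate after interpolation by L:
fs_out = L * fs_in = 3 * 8000 = 24000 Hz

Step 2 — Nyquist frequency of the output stream:
f_Nyq = fs_out / 2 = 24000 / 2 = 12000.0 Hz

fs_out = 24000 Hz; f_Nyquist = 12000.0 Hz


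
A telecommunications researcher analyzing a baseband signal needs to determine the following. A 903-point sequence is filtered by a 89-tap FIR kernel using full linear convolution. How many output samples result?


Linear convolution output length:
L = N + M - 1
  = 903 + 89 - 1
  = 991 samples

991


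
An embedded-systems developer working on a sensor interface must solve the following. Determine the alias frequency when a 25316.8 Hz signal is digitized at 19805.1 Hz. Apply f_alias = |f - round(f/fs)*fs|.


Compute the nearest integer multiple of fs to the signal:
n = round(25316.8 / 19805.1) = 1
f_alias = |25316.8 - 1 * 19805.1|
        = |25316.8 - 19805.1|
        = 5511.7 Hz

5511.7


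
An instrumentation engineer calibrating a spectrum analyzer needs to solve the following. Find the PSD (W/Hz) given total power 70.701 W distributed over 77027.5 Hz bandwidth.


Power spectral density:
PSD = P / BW
    = 70.701 / 77027.5
    = 0.00091787 W/Hz

0.00091787 W/Hz


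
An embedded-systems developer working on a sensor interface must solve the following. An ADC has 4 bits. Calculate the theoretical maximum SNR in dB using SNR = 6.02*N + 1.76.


Theoretical SNR for a full-scale sinusoid:
SNR = 6.02 * N + 1.76
    = 6.02 * 4 + 1.76
    = 24.08 + 1.76
    = 25.84 dB

25.84 dB


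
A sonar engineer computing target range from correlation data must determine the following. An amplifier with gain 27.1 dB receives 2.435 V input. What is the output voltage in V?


Output voltage from dB gain:
V_out = V_in * 10^(gain_dB / 20)
      = 2.435 * 10^(27.1 / 20)
      = 2.435 * 22.646443
      = 55.1441 V

55.1441 V


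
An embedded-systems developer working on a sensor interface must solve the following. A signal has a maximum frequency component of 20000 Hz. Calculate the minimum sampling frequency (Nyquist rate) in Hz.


The Nyquist rate is twice the maximum frequency component.
fs_min = 2 * fmax
      = 2 * 20000
      = 40000 Hz

40000


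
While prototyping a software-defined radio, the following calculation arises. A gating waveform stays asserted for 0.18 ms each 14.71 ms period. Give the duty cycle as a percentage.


Duty cycle as a percentage:
DC = (t_on / T) * 100
   = (0.18 / 14.71) * 100
   = 0.012237 * 100
   = 1.22 %

1.22 %


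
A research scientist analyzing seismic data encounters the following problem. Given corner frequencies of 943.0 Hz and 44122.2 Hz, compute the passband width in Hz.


Bandwidth is the difference of -3dB frequencies:
BW = f_high - f_low
   = 44122.2 - 943.0
   = 43179.2 Hz

43179.2 Hz


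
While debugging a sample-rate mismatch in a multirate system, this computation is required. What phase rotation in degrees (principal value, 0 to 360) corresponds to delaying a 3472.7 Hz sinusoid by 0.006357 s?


Phase shift from frequency and time delay:
phi = 360 * f * t_delay
    = 360 * 3472.7 * 0.006357
    = 7947.34 degrees
    mod 360 = 27.34 degrees

27.34 degrees


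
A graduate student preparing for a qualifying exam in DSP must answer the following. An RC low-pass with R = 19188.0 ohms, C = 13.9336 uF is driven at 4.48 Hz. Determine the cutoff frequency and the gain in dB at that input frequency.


Step 1 — cutoff frequency:
fc = 1 / (2*pi*R*C)
C = 13.9336 uF = 1.39336e-05 F
fc = 1 / (2*pi*19188.0*1.39336e-05)
   = 0.595288 Hz

Step 2 — magnitude at f = 4.48 Hz:
|H(f)| = 1 / sqrt(1 + (f/fc)^2)
f/fc = 4.48 / 0.595288 = 7.525769
|H| = 1 / sqrt(1 + 56.637199) = 0.131719
|H|_dB = 20*log10(0.131719) = -17.61 dB

fc = 0.595288 Hz; |H(4.48 Hz)| = -17.61 dB


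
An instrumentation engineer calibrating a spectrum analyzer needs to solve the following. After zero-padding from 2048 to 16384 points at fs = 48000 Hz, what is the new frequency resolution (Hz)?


Frequency resolution after zero-padding:
N_padded = 2048 * 8 = 16384
df = fs / N_padded
   = 48000 / 16384
   = 2.9297 Hz

2.9297 Hz


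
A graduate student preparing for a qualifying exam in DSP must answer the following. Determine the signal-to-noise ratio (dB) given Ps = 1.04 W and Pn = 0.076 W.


SNR in decibels:
SNR = 10 * log10(Ps / Pn)
    = 10 * log10(1.04 / 0.076)
    = 10 * log10(13.6842)
    = 10 * 1.1362
    = 11.36 dB

11.36 dB


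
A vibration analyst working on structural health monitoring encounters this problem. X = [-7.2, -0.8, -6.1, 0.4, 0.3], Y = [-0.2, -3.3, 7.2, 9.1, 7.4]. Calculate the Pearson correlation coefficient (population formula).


Pearson correlation coefficient (population):
r = cov(X,Y) / (std(X) * std(Y))
Mean X = -2.68, Mean Y = 4.04
Cov(X,Y) = 4.0312
Std(X) = 3.287187, Std(Y) = 4.873028
r = 0.2517

0.2517


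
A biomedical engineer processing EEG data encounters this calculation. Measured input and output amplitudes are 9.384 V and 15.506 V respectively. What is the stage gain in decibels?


Voltage gain in dB:
G = 20 * log10(Vout / Vin)
  = 20 * log10(15.506 / 9.384)
  = 20 * log10(1.652387)
  = 20 * 0.218112
  = 4.36 dB

4.36 dB


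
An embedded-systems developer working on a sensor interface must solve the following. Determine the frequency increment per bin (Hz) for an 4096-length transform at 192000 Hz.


DFT frequency resolution:
df = fs / N
   = 192000 / 4096
   = 46.875 Hz

46.875 Hz


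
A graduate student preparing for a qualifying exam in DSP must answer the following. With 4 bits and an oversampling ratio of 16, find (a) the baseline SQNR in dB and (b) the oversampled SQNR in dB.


Step 1 — baseline SQNR at Nyquist:
SQNR_base = 6.02*N + 1.76
          = 6.02*4 + 1.76
          = 25.84 dB

Step 2 — oversampling processing gain:
G = 10*log10(OSR) = 10*log10(16) = 12.04 dB

Step 3 — total:
SQNR_total = 25.84 + 12.04 = 37.88 dB

Base SQNR = 25.84 dB; oversampled SQNR = 37.88 dB


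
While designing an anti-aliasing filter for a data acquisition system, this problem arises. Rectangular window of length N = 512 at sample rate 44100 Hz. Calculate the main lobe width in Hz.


Main lobe width for a rectangular window:
Width = 2 * fs / N
      = 2 * 44100 / 512
      = 88200 / 512
      = 172.266 Hz

172.266 Hz


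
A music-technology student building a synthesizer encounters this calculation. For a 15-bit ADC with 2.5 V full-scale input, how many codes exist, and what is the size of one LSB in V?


Step 1 — number of quantization levels:
L = 2^N = 2^15 = 32768

Step 2 — LSB step size:
delta = Vfs / L
      = 2.5 / 32768
      = 7.629e-05 V

Levels = 32768; step size = 7.629e-05 V


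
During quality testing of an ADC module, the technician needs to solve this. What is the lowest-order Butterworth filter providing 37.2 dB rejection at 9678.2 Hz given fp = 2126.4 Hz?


Butterworth filter order formula:
n = log10(10^(A/10) - 1) / (2 * log10(f_stop/f_pass))
10^(37.2/10) - 1 = 5247.0746
f_stop/f_pass = 9678.2 / 2126.4 = 4.5514
n = 2.826 -> ceil = 3

3


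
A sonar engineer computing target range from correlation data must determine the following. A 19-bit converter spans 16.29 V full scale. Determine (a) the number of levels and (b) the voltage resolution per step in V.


Step 1 — number of quantization levels:
L = 2^N = 2^19 = 524288

Step 2 — LSB step size:
delta = Vfs / L
      = 16.29 / 524288
      = 3.107e-05 V

Levels = 524288; step size = 3.107e-05 V


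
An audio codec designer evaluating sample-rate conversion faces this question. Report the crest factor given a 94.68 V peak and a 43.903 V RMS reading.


Crest factor is the ratio of peak to RMS:
CF = V_peak / V_rms
   = 94.68 / 43.903
   = 2.1566

2.1566


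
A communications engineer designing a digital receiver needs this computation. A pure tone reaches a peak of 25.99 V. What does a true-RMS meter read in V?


RMS voltage for a sinusoidal waveform:
V_rms = V_peak / sqrt(2)
      = 25.99 / 1.414214
      = 18.378 V

18.378 V


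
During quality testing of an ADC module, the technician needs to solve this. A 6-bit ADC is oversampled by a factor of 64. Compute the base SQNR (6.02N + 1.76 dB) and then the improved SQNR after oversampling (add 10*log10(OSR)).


Step 1 — baseline SQNR at Nyquist:
SQNR_base = 6.02*N + 1.76
          = 6.02*6 + 1.76
          = 37.88 dB

Step 2 — oversampling processing gain:
G = 10*log10(OSR) = 10*log10(64) = 18.06 dB

Step 3 — total:
SQNR_total = 37.88 + 18.06 = 55.94 dB

Base SQNR = 37.88 dB; oversampled SQNR = 55.94 dB


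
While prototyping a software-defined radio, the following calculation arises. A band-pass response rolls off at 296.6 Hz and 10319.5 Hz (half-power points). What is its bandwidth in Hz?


Bandwidth is the difference of -3dB frequencies:
BW = f_high - f_low
   = 10319.5 - 296.6
   = 10022.9 Hz

10022.9 Hz


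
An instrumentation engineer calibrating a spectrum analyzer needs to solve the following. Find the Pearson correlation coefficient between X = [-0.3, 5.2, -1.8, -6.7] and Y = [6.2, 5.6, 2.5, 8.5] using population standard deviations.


Pearson correlation coefficient (population):
r = cov(X,Y) / (std(X) * std(Y))
Mean X = -0.9, Mean Y = 5.7
Cov(X,Y) = -3.4175
Std(X) = 4.24323, Std(Y) = 2.141261
r = -0.3761

-0.3761


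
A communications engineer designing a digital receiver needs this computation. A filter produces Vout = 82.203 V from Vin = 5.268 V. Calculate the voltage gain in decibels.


Voltage gain in dB:
G = 20 * log10(Vout / Vin)
  = 20 * log10(82.203 / 5.268)
  = 20 * log10(15.604214)
  = 20 * 1.193242
  = 23.86 dB

23.86 dB


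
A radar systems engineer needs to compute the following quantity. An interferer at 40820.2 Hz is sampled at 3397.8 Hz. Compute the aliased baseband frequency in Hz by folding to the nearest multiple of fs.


Compute the nearest integer multiple of fs to the signal:
n = round(40820.2 / 3397.8) = 12
f_alias = |40820.2 - 12 * 3397.8|
        = |40820.2 - 40773.6|
        = 46.6 Hz

46.6


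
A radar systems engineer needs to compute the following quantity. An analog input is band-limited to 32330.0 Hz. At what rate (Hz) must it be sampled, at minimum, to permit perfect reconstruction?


The Nyquist rate is twice the maximum frequency component.
fs_min = 2 * fmax
      = 2 * 32330.0
      = 64660.0 Hz

64660.0


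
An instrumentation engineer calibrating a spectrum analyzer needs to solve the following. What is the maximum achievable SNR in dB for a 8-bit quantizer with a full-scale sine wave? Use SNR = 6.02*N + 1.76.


Theoretical SNR for a full-scale sinusoid:
SNR = 6.02 * N + 1.76
    = 6.02 * 8 + 1.76
    = 48.16 + 1.76
    = 49.92 dB

49.92 dB


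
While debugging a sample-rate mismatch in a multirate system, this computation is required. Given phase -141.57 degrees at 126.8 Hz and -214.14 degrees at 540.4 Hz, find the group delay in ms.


Group delay from phase difference:
tau = -d(phi)/d(omega)
d(phi) = -72.57 deg = -1.266585 rad
d(omega) = 2*pi*(540.4 - 126.8) = 2598.7254 rad/s
tau = -(-1.266585) / 2598.7254
    = 0.4874 ms

0.4874 ms


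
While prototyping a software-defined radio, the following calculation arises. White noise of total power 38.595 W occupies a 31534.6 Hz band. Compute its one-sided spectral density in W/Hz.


Power spectral density:
PSD = P / BW
    = 38.595 / 31534.6
    = 0.00122389 W/Hz

0.00122389 W/Hz


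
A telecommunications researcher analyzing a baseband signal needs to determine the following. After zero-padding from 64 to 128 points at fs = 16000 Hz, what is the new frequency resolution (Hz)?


Frequency resolution after zero-padding:
N_padded = 64 * 2 = 128
df = fs / N_padded
   = 16000 / 128
   = 125.0 Hz

125.0 Hz


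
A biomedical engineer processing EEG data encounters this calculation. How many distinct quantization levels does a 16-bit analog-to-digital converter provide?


Number of quantization levels = 2^N
= 2^16
= 65536

65536


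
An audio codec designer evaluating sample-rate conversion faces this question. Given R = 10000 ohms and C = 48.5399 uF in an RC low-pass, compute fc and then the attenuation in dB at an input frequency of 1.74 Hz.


Step 1 — cutoff frequency:
fc = 1 / (2*pi*R*C)
C = 48.5399 uF = 4.85399e-05 F
fc = 1 / (2*pi*10000*4.85399e-05)
   = 0.327885 Hz

Step 2 — magnitude at f = 1.74 Hz:
|H(f)| = 1 / sqrt(1 + (f/fc)^2)
f/fc = 1.74 / 0.327885 = 5.306739
|H| = 1 / sqrt(1 + 28.161479) = 0.1851805
|H|_dB = 20*log10(0.1851805) = -14.65 dB

fc = 0.327885 Hz; |H(1.74 Hz)| = -14.65 dB


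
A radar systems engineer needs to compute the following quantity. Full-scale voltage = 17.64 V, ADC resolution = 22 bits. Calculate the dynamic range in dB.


Dynamic range from full-scale to LSB:
V_min = V_max / 2^bits = 17.64 / 2^22
DR = 20 * log10(V_max / V_min)
   = 20 * log10(2^22)
   = 20 * 22 * log10(2)
   = 132.45 dB

132.45 dB


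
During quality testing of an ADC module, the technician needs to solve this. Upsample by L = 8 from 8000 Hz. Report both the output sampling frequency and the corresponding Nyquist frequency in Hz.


Step 1 — output sample rate after interpolation by L:
fs_out = L * fs_in = 8 * 8000 = 64000 Hz

Step 2 — Nyquist frequency of the output stream:
f_Nyq = fs_out / 2 = 64000 / 2 = 32000.0 Hz

fs_out = 64000 Hz; f_Nyquist = 32000.0 Hz


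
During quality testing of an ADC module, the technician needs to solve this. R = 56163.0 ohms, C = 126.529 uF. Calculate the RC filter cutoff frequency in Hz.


Cutoff frequency of a first-order RC filter:
fc = 1 / (2 * pi * R * C)
C = 126.529 uF = 0.000126529 F
fc = 1 / (2 * pi * 56163.0 * 0.000126529)
   = 1 / 44.649874449057
   = 0.022396 Hz

0.022396 Hz


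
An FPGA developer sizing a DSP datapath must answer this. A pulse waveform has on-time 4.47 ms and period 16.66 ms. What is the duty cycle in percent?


Duty cycle as a percentage:
DC = (t_on / T) * 100
   = (4.47 / 16.66) * 100
   = 0.268307 * 100
   = 26.83 %

26.83 %


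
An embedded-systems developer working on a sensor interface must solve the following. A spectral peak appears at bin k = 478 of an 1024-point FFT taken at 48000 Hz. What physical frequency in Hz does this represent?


Frequency of DFT bin k:
f_k = k * fs / N
    = 478 * 48000 / 1024
    = 22944000 / 1024
    = 22406.25 Hz

22406.25 Hz


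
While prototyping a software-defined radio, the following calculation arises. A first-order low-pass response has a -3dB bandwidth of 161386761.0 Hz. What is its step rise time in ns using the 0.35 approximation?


Rise time from bandwidth relationship:
tr = 0.35 / BW
   = 0.35 / 161386761.0
   = 2.168703293e-09 s
   = 2.1687 ns

2.1687 ns


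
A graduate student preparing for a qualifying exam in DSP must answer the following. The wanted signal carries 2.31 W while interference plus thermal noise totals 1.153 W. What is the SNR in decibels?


SNR in decibels:
SNR = 10 * log10(Ps / Pn)
    = 10 * log10(2.31 / 1.153)
    = 10 * log10(2.0035)
    = 10 * 0.3018
    = 3.02 dB

3.02 dB


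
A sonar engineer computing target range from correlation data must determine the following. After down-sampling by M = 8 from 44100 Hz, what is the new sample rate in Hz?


Decimation reduces the sample rate:
fs_out = fs_in / M
       = 44100 / 8
       = 5512.5 Hz

5512.5 Hz


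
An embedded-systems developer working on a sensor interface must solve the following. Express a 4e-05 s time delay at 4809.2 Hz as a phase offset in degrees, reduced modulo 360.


Phase shift from frequency and time delay:
phi = 360 * f * t_delay
    = 360 * 4809.2 * 4e-05
    = 69.25 degrees
    mod 360 = 69.25 degrees

69.25 degrees
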